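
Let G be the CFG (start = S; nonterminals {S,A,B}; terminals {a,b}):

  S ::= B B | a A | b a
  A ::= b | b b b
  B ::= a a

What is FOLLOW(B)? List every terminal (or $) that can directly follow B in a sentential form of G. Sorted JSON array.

FIRST sets, iterate to fixpoint:
round 1:
  A via A→b: +{b}
  B via B→a a: +{a}
  S via S→B B: +{a}
  S via S→b a: +{b}
  FIRST[S]={a,b}  FIRST[A]={b}  FIRST[B]={a}
round 2: done
  FIRST[S]={a,b}  FIRST[A]={b}  FIRST[B]={a}

FOLLOW sets:
seed FOLLOW(S) with $
iter 1:
  S→B B: FOLLOW(B) ⊇ FIRST(B) = {a}; new: +{a}
  S→B B: FOLLOW(B) ⊇ FOLLOW(S) ⊇ {$}; new: +{$}
  S→a A: FOLLOW(A) ⊇ FOLLOW(S) ⊇ {$}; new: +{$}
  FOLLOW(S)={$}  FOLLOW(A)={$}  FOLLOW(B)={$,a}
iter 2: done
  FOLLOW(S)={$}  FOLLOW(A)={$}  FOLLOW(B)={$,a}

FOLLOW(B) = ["$", "a"]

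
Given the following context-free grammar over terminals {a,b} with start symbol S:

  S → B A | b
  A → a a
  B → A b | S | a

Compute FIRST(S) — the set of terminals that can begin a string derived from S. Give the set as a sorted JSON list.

FIRST iteration:
round 1:
  A via A→a a: +{a}
  B via B→A b: +{a}
  S via S→B A: +{a}
  S via S→b: +{b}
  FIRST[S]={a,b}  FIRST[A]={a}  FIRST[B]={a}
round 2:
  B via B→S: +{b}
  FIRST[S]={a,b}  FIRST[A]={a}  FIRST[B]={a,b}
round 3: done
  FIRST[S]={a,b}  FIRST[A]={a}  FIRST[B]={a,b}

FIRST(S) = ["a", "b"]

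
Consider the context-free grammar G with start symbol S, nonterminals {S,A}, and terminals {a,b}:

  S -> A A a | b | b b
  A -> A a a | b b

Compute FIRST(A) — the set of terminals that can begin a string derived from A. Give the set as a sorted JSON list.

FIRST sets, iterate to fixpoint:
pass 1:
  A via A→b b: +{b}
  S via S→A A a: +{b}
  FIRST(S)={b}  FIRST(A)={b}
pass 2: (no change)
  FIRST(S)={b}  FIRST(A)={b}

FIRST(A) = ["b"]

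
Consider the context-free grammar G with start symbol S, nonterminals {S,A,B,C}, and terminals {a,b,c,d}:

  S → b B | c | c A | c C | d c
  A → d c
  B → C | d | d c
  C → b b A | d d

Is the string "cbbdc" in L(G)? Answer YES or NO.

CNF form of G:
  S -> T0 T1 | T1 A | T1 C | T2 B | c
  A -> T0 T1
  B -> T0 T0 | T0 T1 | T2 X3 | d
  C -> T0 T0 | T2 X4
  T0 -> d
  T1 -> c
  T2 -> b
  X3 -> T2 A
  X4 -> T2 A

Fill CYK table bottom-up:
  T[0,0] 'c' = {S,T1}  orig:{S}
  T[1,1] 'b' = {T2}  orig:{}
  T[2,2] 'b' = {T2}  orig:{}
  T[3,3] 'd' = {B,T0}  orig:{B}
  T[4,4] 'c' = {S,T1}  orig:{S}
  T[0,1] 'cb' = ∅
  T[1,2] 'bb' = ∅
  T[2,3] 'bd' = {S}
  T[3,4] 'dc' = {A,B,S}
  T[0,2] 'cbb' = ∅
  T[1,3] 'bbd' = ∅
  T[2,4] 'bdc' = {S,X3,X4}  orig:{S}
  T[0,3] 'cbbd' = ∅
  T[1,4] 'bbdc' = {B,C}
  T[0,4] 'cbbdc' = {S}

S ∈ T[0,4] ⇒ YES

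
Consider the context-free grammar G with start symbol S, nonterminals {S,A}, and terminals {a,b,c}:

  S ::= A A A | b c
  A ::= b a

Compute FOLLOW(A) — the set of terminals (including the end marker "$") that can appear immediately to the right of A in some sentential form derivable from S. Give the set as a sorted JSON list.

Compute FIRST by fixpoint:
iter 1:
  A via A→b a: +{b}
  S via S→A A A: +{b}
  FIRST[S]={b}  FIRST[A]={b}
iter 2: done
  FIRST[S]={b}  FIRST[A]={b}

Compute FOLLOW by fixpoint:
initialize: $ ∈ FOLLOW(S)
pass 1:
  S→A A A: FOLLOW(A) ⊇ FIRST(A) = {b}; new: +{b}
  S→A A A: FOLLOW(A) ⊇ FOLLOW(S) ⊇ {$}; new: +{$}
  FOLLOW[S]={$}  FOLLOW[A]={$,b}
pass 2: done
  FOLLOW[S]={$}  FOLLOW[A]={$,b}

FOLLOW(A) = ["$", "b"]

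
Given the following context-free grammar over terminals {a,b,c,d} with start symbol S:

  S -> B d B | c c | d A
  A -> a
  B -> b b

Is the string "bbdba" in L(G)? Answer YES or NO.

Convert to CNF:
  S -> B X3 | T1 A | T2 T2
  A -> a
  B -> T0 T0
  T0 -> b
  T1 -> d
  T2 -> c
  X3 -> T1 B

CYK table (by increasing span):
  cell(0,0) b: {T0}  orig:{}
  cell(1,1) b: {T0}  orig:{}
  cell(2,2) d: {T1}  orig:{}
  cell(3,3) b: {T0}  orig:{}
  cell(4,4) a: {A}
  cell(0,1) bb: {B}
  cell(1,2) bd: ∅
  cell(2,3) db: ∅
  cell(3,4) ba: ∅
  cell(0,2) bbd: ∅
  cell(1,3) bdb: ∅
  cell(2,4) dba: ∅
  cell(0,3) bbdb: ∅
  cell(1,4) bdba: ∅
  cell(0,4) bbdba: ∅

S ∉ T[0,4] ⇒ NO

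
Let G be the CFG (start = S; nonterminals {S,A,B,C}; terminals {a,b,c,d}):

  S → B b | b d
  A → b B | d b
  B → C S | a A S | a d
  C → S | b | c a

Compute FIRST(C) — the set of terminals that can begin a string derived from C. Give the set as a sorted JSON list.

Compute FIRST by fixpoint:
pass 1:
  A via A→b B: +{b}
  A via A→d b: +{d}
  B via B→a A S: +{a}
  C via C→b: +{b}
  C via C→c a: +{c}
  S via S→B b: +{a}
  S via S→b d: +{b}
  FIRST[S]={a,b}  FIRST[A]={b,d}  FIRST[B]={a}  FIRST[C]={b,c}
pass 2:
  B via B→C S: +{b,c}
  C via C→S: +{a}
  S via S→B b: +{c}
  FIRST[S]={a,b,c}  FIRST[A]={b,d}  FIRST[B]={a,b,c}  FIRST[C]={a,b,c}
pass 3: (stable)
  FIRST[S]={a,b,c}  FIRST[A]={b,d}  FIRST[B]={a,b,c}  FIRST[C]={a,b,c}

FIRST(C) = ["a", "b", "c"]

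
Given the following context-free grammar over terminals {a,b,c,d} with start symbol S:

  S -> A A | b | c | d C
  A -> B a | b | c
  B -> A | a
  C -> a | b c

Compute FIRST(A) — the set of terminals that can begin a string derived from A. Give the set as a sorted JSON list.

FIRST sets, iterate to fixpoint:
pass 1:
  A via A→b: +{b}
  A via A→c: +{c}
  B via B→A: +{b,c}
  B via B→a: +{a}
  C via C→a: +{a}
  C via C→b c: +{b}
  S via S→A A: +{b,c}
  S via S→d C: +{d}
  FIRST[S]={b,c,d}  FIRST[A]={b,c}  FIRST[B]={a,b,c}  FIRST[C]={a,b}
pass 2:
  A via A→B a: +{a}
  S via S→A A: +{a}
  FIRST[S]={a,b,c,d}  FIRST[A]={a,b,c}  FIRST[B]={a,b,c}  FIRST[C]={a,b}
pass 3: done
  FIRST[S]={a,b,c,d}  FIRST[A]={a,b,c}  FIRST[B]={a,b,c}  FIRST[C]={a,b}

FIRST(A) = ["a", "b", "c"]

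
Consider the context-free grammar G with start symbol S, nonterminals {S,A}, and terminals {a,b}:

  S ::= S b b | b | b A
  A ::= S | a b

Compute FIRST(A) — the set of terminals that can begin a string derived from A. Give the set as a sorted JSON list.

FIRST iteration:
pass 1:
  A via A→a b: +{a}
  S via S→b: +{b}
  FIRST(S)={b}  FIRST(A)={a}
pass 2:
  A via A→S: +{b}
  FIRST(S)={b}  FIRST(A)={a,b}
pass 3: (no change)
  FIRST(S)={b}  FIRST(A)={a,b}

FIRST(A) = ["a", "b"]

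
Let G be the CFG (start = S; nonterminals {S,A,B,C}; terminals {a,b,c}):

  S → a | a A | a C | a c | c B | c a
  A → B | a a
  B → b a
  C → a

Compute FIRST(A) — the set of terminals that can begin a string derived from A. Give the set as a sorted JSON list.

Compute FIRST by fixpoint:
iter 1:
  A via A→a a: +{a}
  B via B→b a: +{b}
  C via C→a: +{a}
  S via S→a: +{a}
  S via S→c B: +{c}
  FIRST[S]={a,c}  FIRST[A]={a}  FIRST[B]={b}  FIRST[C]={a}
iter 2:
  A via A→B: +{b}
  FIRST[S]={a,c}  FIRST[A]={a,b}  FIRST[B]={b}  FIRST[C]={a}
iter 3: (stable)
  FIRST[S]={a,c}  FIRST[A]={a,b}  FIRST[B]={b}  FIRST[C]={a}

FIRST(A) = ["a", "b"]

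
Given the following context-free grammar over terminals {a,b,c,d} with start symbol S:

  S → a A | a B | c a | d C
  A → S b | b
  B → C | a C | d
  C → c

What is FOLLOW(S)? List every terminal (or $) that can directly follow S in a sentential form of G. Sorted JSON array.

FIRST iteration:
[1]
  A via A→b: +{b}
  B via B→a C: +{a}
  B via B→d: +{d}
  C via C→c: +{c}
  S via S→a A: +{a}
  S via S→c a: +{c}
  S via S→d C: +{d}
  S: {a,c,d}  A: {b}  B: {a,d}  C: {c}
[2]
  A via A→S b: +{a,c,d}
  B via B→C: +{c}
  S: {a,c,d}  A: {a,b,c,d}  B: {a,c,d}  C: {c}
[3] — fixpoint
  S: {a,c,d}  A: {a,b,c,d}  B: {a,c,d}  C: {c}

FOLLOW iteration:
seed FOLLOW(S) with $
round 1:
  A→S b: FOLLOW(S) ⊇ FIRST(b) = {b}; new: +{b}
  S→a A: FOLLOW(A) ⊇ FOLLOW(S) ⊇ {$,b}; new: +{$,b}
  S→a B: FOLLOW(B) ⊇ FOLLOW(S) ⊇ {$,b}; new: +{$,b}
  S→d C: FOLLOW(C) ⊇ FOLLOW(S) ⊇ {$,b}; new: +{$,b}
  FOLLOW(S)={$,b}  FOLLOW(A)={$,b}  FOLLOW(B)={$,b}  FOLLOW(C)={$,b}
round 2: (no change)
  FOLLOW(S)={$,b}  FOLLOW(A)={$,b}  FOLLOW(B)={$,b}  FOLLOW(C)={$,b}

FOLLOW(S) = ["$", "b"]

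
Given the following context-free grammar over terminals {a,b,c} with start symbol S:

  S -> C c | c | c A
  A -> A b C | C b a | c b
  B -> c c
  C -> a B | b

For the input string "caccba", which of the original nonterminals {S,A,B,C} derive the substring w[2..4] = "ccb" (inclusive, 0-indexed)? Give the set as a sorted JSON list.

Convert to CNF:
  S -> C T2 | T2 A | c
  A -> A X3 | C X4 | T2 T0
  B -> T2 T2
  C -> T1 B | b
  T0 -> b
  T1 -> a
  T2 -> c
  X3 -> T0 C
  X4 -> T0 T1

Fill CYK table bottom-up, restricted to cells inside w[2..4]:
  T[2,2] 'c' = {S,T2}  orig:{S}
  T[3,3] 'c' = {S,T2}  orig:{S}
  T[4,4] 'b' = {C,T0}  orig:{C}
  T[2,3] 'cc' = {B}
  T[3,4] 'cb' = {A}
  T[2,4] 'ccb' = {S}

Original NTs in T[2,4] deriving "ccb": ["S"]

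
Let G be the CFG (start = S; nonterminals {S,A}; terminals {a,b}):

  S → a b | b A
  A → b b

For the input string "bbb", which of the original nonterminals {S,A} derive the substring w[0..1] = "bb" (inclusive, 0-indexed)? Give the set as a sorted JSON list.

CNF form of G:
  S -> T0 A | T1 T0
  A -> T0 T0
  T0 -> b
  T1 -> a

Fill CYK table bottom-up — only the sub-triangle for w[0..1]:
  [0..0]={T0}  "b"  orig:{}
  [1..1]={T0}  "b"  orig:{}
  [0..1]={A}  "bb"

Original NTs in T[0,1] deriving "bb": ["A"]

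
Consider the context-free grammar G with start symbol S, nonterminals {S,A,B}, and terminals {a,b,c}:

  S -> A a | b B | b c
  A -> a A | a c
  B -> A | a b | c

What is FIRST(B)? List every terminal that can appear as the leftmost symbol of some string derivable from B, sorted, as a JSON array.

Compute FIRST by fixpoint:
pass 1:
  A via A→a A: +{a}
  B via B→A: +{a}
  B via B→c: +{c}
  S via S→A a: +{a}
  S via S→b B: +{b}
  FIRST[S]={a,b}  FIRST[A]={a}  FIRST[B]={a,c}
pass 2: (stable)
  FIRST[S]={a,b}  FIRST[A]={a}  FIRST[B]={a,c}

FIRST(B) = ["a", "c"]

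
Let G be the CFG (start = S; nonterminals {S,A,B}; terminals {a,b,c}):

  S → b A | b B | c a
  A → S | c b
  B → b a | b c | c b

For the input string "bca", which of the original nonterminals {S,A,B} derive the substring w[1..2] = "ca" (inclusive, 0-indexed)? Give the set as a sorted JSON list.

Convert to CNF:
  S -> T0 A | T0 B | T1 T2
  A -> T0 A | T0 B | T1 T0 | T1 T2
  B -> T0 T1 | T0 T2 | T1 T0
  T0 -> b
  T1 -> c
  T2 -> a

CYK fill (cells [i..j] with 1 ≤ i ≤ j ≤ 2 only):
  [1..1]={T1}  "c"  orig:{}
  [2..2]={T2}  "a"  orig:{}
  [1..2]={A,S}  "ca"

Original NTs in T[1,2] deriving "ca": ["A", "S"]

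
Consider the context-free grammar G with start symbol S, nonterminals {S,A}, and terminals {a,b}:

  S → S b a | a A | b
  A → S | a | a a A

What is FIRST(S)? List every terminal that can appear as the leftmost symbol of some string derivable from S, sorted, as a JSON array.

FIRST iteration:
[1]
  A via A→a: +{a}
  S via S→a A: +{a}
  S via S→b: +{b}
  FIRST(S)={a,b}  FIRST(A)={a}
[2]
  A via A→S: +{b}
  FIRST(S)={a,b}  FIRST(A)={a,b}
[3] done
  FIRST(S)={a,b}  FIRST(A)={a,b}

FIRST(S) = ["a", "b"]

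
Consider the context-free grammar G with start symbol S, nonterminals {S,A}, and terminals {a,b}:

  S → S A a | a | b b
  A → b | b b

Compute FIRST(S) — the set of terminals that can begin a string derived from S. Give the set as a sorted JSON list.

FIRST iteration:
[1]
  A via A→b: +{b}
  S via S→a: +{a}
  S via S→b b: +{b}
  S: {a,b}  A: {b}
[2] — fixpoint
  S: {a,b}  A: {b}

FIRST(S) = ["a", "b"]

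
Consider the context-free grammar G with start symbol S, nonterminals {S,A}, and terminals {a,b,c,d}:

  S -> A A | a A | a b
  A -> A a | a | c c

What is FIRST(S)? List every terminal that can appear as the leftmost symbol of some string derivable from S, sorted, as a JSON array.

Compute FIRST by fixpoint:
round 1:
  A via A→a: +{a}
  A via A→c c: +{c}
  S via S→A A: +{a,c}
  S: {a,c}  A: {a,c}
round 2: done
  S: {a,c}  A: {a,c}

FIRST(S) = ["a", "c"]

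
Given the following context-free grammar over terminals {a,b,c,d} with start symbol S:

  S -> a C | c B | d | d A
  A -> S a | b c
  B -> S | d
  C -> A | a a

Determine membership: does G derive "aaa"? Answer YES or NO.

Convert to CNF:
  S -> T0 C | T2 B | T3 A | d
  A -> S T0 | T1 T2
  B -> T0 C | T2 B | T3 A | d
  C -> S T0 | T0 T0 | T1 T2
  T0 -> a
  T1 -> b
  T2 -> c
  T3 -> d

CYK table (by increasing span):
  T[0,0] 'a' = {T0}  orig:{}
  T[1,1] 'a' = {T0}  orig:{}
  T[2,2] 'a' = {T0}  orig:{}
  T[0,1] 'aa' = {C}
  T[1,2] 'aa' = {C}
  T[0,2] 'aaa' = {B,S}

S ∈ T[0,2] ⇒ YES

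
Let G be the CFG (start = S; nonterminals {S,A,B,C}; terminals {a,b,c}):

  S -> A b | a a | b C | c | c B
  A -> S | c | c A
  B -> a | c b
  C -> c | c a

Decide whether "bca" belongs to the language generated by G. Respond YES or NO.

Convert to CNF:
  S -> A T0 | T0 C | T1 T1 | T2 B | c
  A -> A T0 | T0 C | T1 T1 | T2 A | T2 B | c
  B -> T2 T0 | a
  C -> T2 T1 | c
  T0 -> b
  T1 -> a
  T2 -> c

CYK table (by increasing span):
  cell(0,0) b: {T0}  orig:{}
  cell(1,1) c: {A,C,S,T2}  orig:{A,C,S}
  cell(2,2) a: {B,T1}  orig:{B}
  cell(0,1) bc: {A,S}
  cell(1,2) ca: {A,C,S}
  cell(0,2) bca: {A,S}

S ∈ T[0,2] ⇒ YES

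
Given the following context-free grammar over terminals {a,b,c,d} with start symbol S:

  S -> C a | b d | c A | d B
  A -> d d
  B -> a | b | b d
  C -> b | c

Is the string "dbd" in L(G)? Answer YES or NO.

CNF form of G:
  S -> C T2 | T0 B | T1 T0 | T3 A
  A -> T0 T0
  B -> T1 T0 | a | b
  C -> b | c
  T0 -> d
  T1 -> b
  T2 -> a
  T3 -> c

Fill CYK table bottom-up:
  [0..0]={T0}  "d"  orig:{}
  [1..1]={B,C,T1}  "b"  orig:{B,C}
  [2..2]={T0}  "d"  orig:{}
  [0..1]={S}  "db"
  [1..2]={B,S}  "bd"
  [0..2]={S}  "dbd"

S ∈ T[0,2] ⇒ YES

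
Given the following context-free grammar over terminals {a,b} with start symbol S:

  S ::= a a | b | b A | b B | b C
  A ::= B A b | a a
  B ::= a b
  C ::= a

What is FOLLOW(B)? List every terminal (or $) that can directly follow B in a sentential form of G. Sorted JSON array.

Compute FIRST by fixpoint:
[1]
  A via A→a a: +{a}
  B via B→a b: +{a}
  C via C→a: +{a}
  S via S→a a: +{a}
  S via S→b: +{b}
  FIRST[S]={a,b}  FIRST[A]={a}  FIRST[B]={a}  FIRST[C]={a}
[2] (stable)
  FIRST[S]={a,b}  FIRST[A]={a}  FIRST[B]={a}  FIRST[C]={a}

Compute FOLLOW by fixpoint:
seed FOLLOW(S) with $
round 1:
  A→B A b: FOLLOW(B) ⊇ FIRST(A) = {a}; new: +{a}
  A→B A b: FOLLOW(A) ⊇ FIRST(b) = {b}; new: +{b}
  S→b A: FOLLOW(A) ⊇ FOLLOW(S) ⊇ {$}; new: +{$}
  S→b B: FOLLOW(B) ⊇ FOLLOW(S) ⊇ {$}; new: +{$}
  S→b C: FOLLOW(C) ⊇ FOLLOW(S) ⊇ {$}; new: +{$}
  FOLLOW(S)={$}  FOLLOW(A)={$,b}  FOLLOW(B)={$,a}  FOLLOW(C)={$}
round 2: done
  FOLLOW(S)={$}  FOLLOW(A)={$,b}  FOLLOW(B)={$,a}  FOLLOW(C)={$}

FOLLOW(B) = ["$", "a"]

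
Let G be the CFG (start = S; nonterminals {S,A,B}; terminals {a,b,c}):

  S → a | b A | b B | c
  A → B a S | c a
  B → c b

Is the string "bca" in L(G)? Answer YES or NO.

CNF form of G:
  S -> T2 A | T2 B | a | c
  A -> B X3 | T1 T0
  B -> T1 T2
  T0 -> a
  T1 -> c
  T2 -> b
  X3 -> T0 S

CYK table (by increasing span):
  [0..0]={T2}  "b"  orig:{}
  [1..1]={S,T1}  "c"  orig:{S}
  [2..2]={S,T0}  "a"  orig:{S}
  [0..1]=∅  "bc"
  [1..2]={A}  "ca"
  [0..2]={S}  "bca"

S ∈ T[0,2] ⇒ YES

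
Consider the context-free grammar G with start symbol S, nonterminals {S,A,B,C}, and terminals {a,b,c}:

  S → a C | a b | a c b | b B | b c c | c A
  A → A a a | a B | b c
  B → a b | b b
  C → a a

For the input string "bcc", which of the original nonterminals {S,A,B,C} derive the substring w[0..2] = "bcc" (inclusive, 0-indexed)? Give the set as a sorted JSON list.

Convert to CNF:
  S -> T0 C | T0 T1 | T0 X4 | T1 B | T1 X5 | T2 A
  A -> A X3 | T0 B | T1 T2
  B -> T0 T1 | T1 T1
  C -> T0 T0
  T0 -> a
  T1 -> b
  T2 -> c
  X3 -> T0 T0
  X4 -> T2 T1
  X5 -> T2 T2

CYK fill (cells [i..j] with 0 ≤ i ≤ j ≤ 2 only):
  [0..0]={T1}  "b"  orig:{}
  [1..1]={T2}  "c"  orig:{}
  [2..2]={T2}  "c"  orig:{}
  [0..1]={A}  "bc"
  [1..2]={X5}  "cc"  orig:{}
  [0..2]={S}  "bcc"

Original NTs in T[0,2] deriving "bcc": ["S"]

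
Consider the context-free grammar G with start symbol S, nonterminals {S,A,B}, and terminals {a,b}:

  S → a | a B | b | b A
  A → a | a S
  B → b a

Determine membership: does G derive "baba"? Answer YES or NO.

Convert to CNF:
  S -> T0 B | T1 A | a | b
  A -> T0 S | a
  B -> T1 T0
  T0 -> a
  T1 -> b

CYK table (by increasing span):
  [0..0]={S,T1}  "b"  orig:{S}
  [1..1]={A,S,T0}  "a"  orig:{A,S}
  [2..2]={S,T1}  "b"  orig:{S}
  [3..3]={A,S,T0}  "a"  orig:{A,S}
  [0..1]={B,S}  "ba"
  [1..2]={A}  "ab"
  [2..3]={B,S}  "ba"
  [0..2]={S}  "bab"
  [1..3]={A,S}  "aba"
  [0..3]={S}  "baba"

S ∈ T[0,3] ⇒ YES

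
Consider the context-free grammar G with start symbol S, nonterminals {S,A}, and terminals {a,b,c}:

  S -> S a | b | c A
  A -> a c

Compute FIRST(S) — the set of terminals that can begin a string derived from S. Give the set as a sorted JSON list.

Compute FIRST by fixpoint:
pass 1:
  A via A→a c: +{a}
  S via S→b: +{b}
  S via S→c A: +{c}
  FIRST(S)={b,c}  FIRST(A)={a}
pass 2: (no change)
  FIRST(S)={b,c}  FIRST(A)={a}

FIRST(S) = ["b", "c"]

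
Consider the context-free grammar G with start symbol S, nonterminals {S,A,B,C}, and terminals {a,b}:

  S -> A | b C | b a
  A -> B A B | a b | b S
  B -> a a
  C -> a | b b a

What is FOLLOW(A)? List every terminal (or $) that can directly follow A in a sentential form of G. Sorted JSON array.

FIRST iteration:
round 1:
  A via A→a b: +{a}
  A via A→b S: +{b}
  B via B→a a: +{a}
  C via C→a: +{a}
  C via C→b b a: +{b}
  S via S→A: +{a,b}
  S: {a,b}  A: {a,b}  B: {a}  C: {a,b}
round 2: — fixpoint
  S: {a,b}  A: {a,b}  B: {a}  C: {a,b}

FOLLOW iteration:
seed FOLLOW(S) with $
pass 1:
  A→B A B: FOLLOW(B) ⊇ FIRST(A) = {a,b}; new: +{a,b}
  A→B A B: FOLLOW(A) ⊇ FIRST(B) = {a}; new: +{a}
  A→b S: FOLLOW(S) ⊇ FOLLOW(A) ⊇ {a}; new: +{a}
  S→A: FOLLOW(A) ⊇ FOLLOW(S) ⊇ {$,a}; new: +{$}
  S→b C: FOLLOW(C) ⊇ FOLLOW(S) ⊇ {$,a}; new: +{$,a}
  S: {$,a}  A: {$,a}  B: {a,b}  C: {$,a}
pass 2:
  A→B A B: FOLLOW(B) ⊇ FOLLOW(A) ⊇ {$,a}; new: +{$}
  S: {$,a}  A: {$,a}  B: {$,a,b}  C: {$,a}
pass 3: done
  S: {$,a}  A: {$,a}  B: {$,a,b}  C: {$,a}

FOLLOW(A) = ["$", "a"]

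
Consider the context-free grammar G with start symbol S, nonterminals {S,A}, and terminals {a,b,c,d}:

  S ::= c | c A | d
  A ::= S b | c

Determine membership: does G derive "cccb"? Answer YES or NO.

Convert to CNF:
  S -> T1 A | c | d
  A -> S T0 | c
  T0 -> b
  T1 -> c

Fill CYK table bottom-up:
  T[0,0] 'c' = {A,S,T1}  orig:{A,S}
  T[1,1] 'c' = {A,S,T1}  orig:{A,S}
  T[2,2] 'c' = {A,S,T1}  orig:{A,S}
  T[3,3] 'b' = {T0}  orig:{}
  T[0,1] 'cc' = {S}
  T[1,2] 'cc' = {S}
  T[2,3] 'cb' = {A}
  T[0,2] 'ccc' = ∅
  T[1,3] 'ccb' = {A,S}
  T[0,3] 'cccb' = {S}

S ∈ T[0,3] ⇒ YES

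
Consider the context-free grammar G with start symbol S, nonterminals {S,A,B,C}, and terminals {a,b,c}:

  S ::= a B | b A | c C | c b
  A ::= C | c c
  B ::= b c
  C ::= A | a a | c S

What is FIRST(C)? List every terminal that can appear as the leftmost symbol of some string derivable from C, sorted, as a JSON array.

FIRST sets, iterate to fixpoint:
[1]
  A via A→c c: +{c}
  B via B→b c: +{b}
  C via C→A: +{c}
  C via C→a a: +{a}
  S via S→a B: +{a}
  S via S→b A: +{b}
  S via S→c C: +{c}
  S: {a,b,c}  A: {c}  B: {b}  C: {a,c}
[2]
  A via A→C: +{a}
  S: {a,b,c}  A: {a,c}  B: {b}  C: {a,c}
[3] (stable)
  S: {a,b,c}  A: {a,c}  B: {b}  C: {a,c}

FIRST(C) = ["a", "c"]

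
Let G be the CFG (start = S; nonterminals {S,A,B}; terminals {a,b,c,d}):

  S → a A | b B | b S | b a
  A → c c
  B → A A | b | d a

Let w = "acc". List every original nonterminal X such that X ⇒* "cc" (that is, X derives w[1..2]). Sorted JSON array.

Convert to CNF:
  S -> T2 A | T3 B | T3 S | T3 T2
  A -> T0 T0
  B -> A A | T1 T2 | b
  T0 -> c
  T1 -> d
  T2 -> a
  T3 -> b

CYK fill, restricted to cells inside w[1..2]:
  [1..1]={T0}  "c"  orig:{}
  [2..2]={T0}  "c"  orig:{}
  [1..2]={A}  "cc"

Original NTs in T[1,2] deriving "cc": ["A"]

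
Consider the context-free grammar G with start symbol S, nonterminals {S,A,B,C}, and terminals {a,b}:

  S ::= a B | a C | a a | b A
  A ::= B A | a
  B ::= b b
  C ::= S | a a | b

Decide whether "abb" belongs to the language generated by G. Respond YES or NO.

CNF form of G:
  S -> T0 A | T1 B | T1 C | T1 T1
  A -> B A | a
  B -> T0 T0
  C -> T0 A | T1 B | T1 C | T1 T1 | b
  T0 -> b
  T1 -> a

CYK table (by increasing span):
  [0..0]={A,T1}  "a"  orig:{A}
  [1..1]={C,T0}  "b"  orig:{C}
  [2..2]={C,T0}  "b"  orig:{C}
  [0..1]={C,S}  "ab"
  [1..2]={B}  "bb"
  [0..2]={C,S}  "abb"

S ∈ T[0,2] ⇒ YES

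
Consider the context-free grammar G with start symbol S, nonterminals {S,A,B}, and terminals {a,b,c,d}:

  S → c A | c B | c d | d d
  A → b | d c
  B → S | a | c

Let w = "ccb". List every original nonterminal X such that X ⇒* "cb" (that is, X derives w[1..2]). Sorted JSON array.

CNF form of G:
  S -> T0 T0 | T1 A | T1 B | T1 T0
  A -> T0 T1 | b
  B -> T0 T0 | T1 A | T1 B | T1 T0 | a | c
  T0 -> d
  T1 -> c

CYK fill, restricted to cells inside w[1..2]:
  [1..1]={B,T1}  "c"  orig:{B}
  [2..2]={A}  "b"
  [1..2]={B,S}  "cb"

Original NTs in T[1,2] deriving "cb": ["B", "S"]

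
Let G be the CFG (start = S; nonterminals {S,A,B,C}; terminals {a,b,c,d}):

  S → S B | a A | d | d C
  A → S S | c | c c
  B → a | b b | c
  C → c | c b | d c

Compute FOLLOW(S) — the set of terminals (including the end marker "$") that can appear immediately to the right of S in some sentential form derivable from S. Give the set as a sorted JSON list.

FIRST sets, iterate to fixpoint:
iter 1:
  A via A→c: +{c}
  B via B→a: +{a}
  B via B→b b: +{b}
  B via B→c: +{c}
  C via C→c: +{c}
  C via C→d c: +{d}
  S via S→a A: +{a}
  S via S→d: +{d}
  FIRST[S]={a,d}  FIRST[A]={c}  FIRST[B]={a,b,c}  FIRST[C]={c,d}
iter 2:
  A via A→S S: +{a,d}
  FIRST[S]={a,d}  FIRST[A]={a,c,d}  FIRST[B]={a,b,c}  FIRST[C]={c,d}
iter 3: done
  FIRST[S]={a,d}  FIRST[A]={a,c,d}  FIRST[B]={a,b,c}  FIRST[C]={c,d}

Compute FOLLOW by fixpoint:
seed FOLLOW(S) with $
iter 1:
  A→S S: FOLLOW(S) ⊇ FIRST(S) = {a,d}; new: +{a,d}
  S→S B: FOLLOW(S) ⊇ FIRST(B) = {a,b,c}; new: +{b,c}
  S→S B: FOLLOW(B) ⊇ FOLLOW(S) ⊇ {$,a,b,c,d}; new: +{$,a,b,c,d}
  S→a A: FOLLOW(A) ⊇ FOLLOW(S) ⊇ {$,a,b,c,d}; new: +{$,a,b,c,d}
  S→d C: FOLLOW(C) ⊇ FOLLOW(S) ⊇ {$,a,b,c,d}; new: +{$,a,b,c,d}
  S: {$,a,b,c,d}  A: {$,a,b,c,d}  B: {$,a,b,c,d}  C: {$,a,b,c,d}
iter 2: — fixpoint
  S: {$,a,b,c,d}  A: {$,a,b,c,d}  B: {$,a,b,c,d}  C: {$,a,b,c,d}

FOLLOW(S) = ["$", "a", "b", "c", "d"]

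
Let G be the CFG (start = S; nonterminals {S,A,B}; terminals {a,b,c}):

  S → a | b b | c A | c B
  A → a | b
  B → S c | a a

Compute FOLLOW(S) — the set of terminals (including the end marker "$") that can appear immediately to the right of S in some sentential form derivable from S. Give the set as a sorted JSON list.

FIRST iteration:
[1]
  A via A→a: +{a}
  A via A→b: +{b}
  B via B→a a: +{a}
  S via S→a: +{a}
  S via S→b b: +{b}
  S via S→c A: +{c}
  S: {a,b,c}  A: {a,b}  B: {a}
[2]
  B via B→S c: +{b,c}
  S: {a,b,c}  A: {a,b}  B: {a,b,c}
[3] — fixpoint
  S: {a,b,c}  A: {a,b}  B: {a,b,c}

Compute FOLLOW by fixpoint:
FOLLOW(S) := {$}
[1]
  B→S c: FOLLOW(S) ⊇ FIRST(c) = {c}; new: +{c}
  S→c A: FOLLOW(A) ⊇ FOLLOW(S) ⊇ {$,c}; new: +{$,c}
  S→c B: FOLLOW(B) ⊇ FOLLOW(S) ⊇ {$,c}; new: +{$,c}
  S: {$,c}  A: {$,c}  B: {$,c}
[2] — fixpoint
  S: {$,c}  A: {$,c}  B: {$,c}

FOLLOW(S) = ["$", "c"]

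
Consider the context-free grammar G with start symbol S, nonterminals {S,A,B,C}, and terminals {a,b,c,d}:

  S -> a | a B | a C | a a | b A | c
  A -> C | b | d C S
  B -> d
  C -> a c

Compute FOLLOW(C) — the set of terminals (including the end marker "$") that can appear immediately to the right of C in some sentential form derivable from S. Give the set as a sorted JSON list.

FIRST sets, iterate to fixpoint:
iter 1:
  A via A→b: +{b}
  A via A→d C S: +{d}
  B via B→d: +{d}
  C via C→a c: +{a}
  S via S→a: +{a}
  S via S→b A: +{b}
  S via S→c: +{c}
  FIRST(S)={a,b,c}  FIRST(A)={b,d}  FIRST(B)={d}  FIRST(C)={a}
iter 2:
  A via A→C: +{a}
  FIRST(S)={a,b,c}  FIRST(A)={a,b,d}  FIRST(B)={d}  FIRST(C)={a}
iter 3: done
  FIRST(S)={a,b,c}  FIRST(A)={a,b,d}  FIRST(B)={d}  FIRST(C)={a}

FOLLOW iteration:
seed FOLLOW(S) with $
[1]
  A→d C S: FOLLOW(C) ⊇ FIRST(S) = {a,b,c}; new: +{a,b,c}
  S→a B: FOLLOW(B) ⊇ FOLLOW(S) ⊇ {$}; new: +{$}
  S→a C: FOLLOW(C) ⊇ FOLLOW(S) ⊇ {$}; new: +{$}
  S→b A: FOLLOW(A) ⊇ FOLLOW(S) ⊇ {$}; new: +{$}
  FOLLOW[S]={$}  FOLLOW[A]={$}  FOLLOW[B]={$}  FOLLOW[C]={$,a,b,c}
[2] done
  FOLLOW[S]={$}  FOLLOW[A]={$}  FOLLOW[B]={$}  FOLLOW[C]={$,a,b,c}

FOLLOW(C) = ["$", "a", "b", "c"]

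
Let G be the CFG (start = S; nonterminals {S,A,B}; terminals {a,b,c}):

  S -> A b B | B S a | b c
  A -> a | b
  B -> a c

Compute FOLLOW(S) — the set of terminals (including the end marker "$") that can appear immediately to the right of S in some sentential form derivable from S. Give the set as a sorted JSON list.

Compute FIRST by fixpoint:
iter 1:
  A via A→a: +{a}
  A via A→b: +{b}
  B via B→a c: +{a}
  S via S→A b B: +{a,b}
  FIRST(S)={a,b}  FIRST(A)={a,b}  FIRST(B)={a}
iter 2: (no change)
  FIRST(S)={a,b}  FIRST(A)={a,b}  FIRST(B)={a}

Compute FOLLOW by fixpoint:
seed FOLLOW(S) with $
round 1:
  S→A b B: FOLLOW(A) ⊇ FIRST(b) = {b}; new: +{b}
  S→A b B: FOLLOW(B) ⊇ FOLLOW(S) ⊇ {$}; new: +{$}
  S→B S a: FOLLOW(B) ⊇ FIRST(S) = {a,b}; new: +{a,b}
  S→B S a: FOLLOW(S) ⊇ FIRST(a) = {a}; new: +{a}
  S: {$,a}  A: {b}  B: {$,a,b}
round 2: — fixpoint
  S: {$,a}  A: {b}  B: {$,a,b}

FOLLOW(S) = ["$", "a"]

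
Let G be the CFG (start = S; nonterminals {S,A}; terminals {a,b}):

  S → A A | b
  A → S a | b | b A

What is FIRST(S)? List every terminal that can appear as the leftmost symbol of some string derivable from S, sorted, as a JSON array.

FIRST iteration:
[1]
  A via A→b: +{b}
  S via S→A A: +{b}
  S: {b}  A: {b}
[2] (no change)
  S: {b}  A: {b}

FIRST(S) = ["b"]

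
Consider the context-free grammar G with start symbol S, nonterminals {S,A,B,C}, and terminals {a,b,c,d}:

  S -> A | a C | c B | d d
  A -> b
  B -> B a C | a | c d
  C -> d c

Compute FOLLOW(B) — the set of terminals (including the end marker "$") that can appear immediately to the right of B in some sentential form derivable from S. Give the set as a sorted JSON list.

FIRST iteration:
iter 1:
  A via A→b: +{b}
  B via B→a: +{a}
  B via B→c d: +{c}
  C via C→d c: +{d}
  S via S→A: +{b}
  S via S→a C: +{a}
  S via S→c B: +{c}
  S via S→d d: +{d}
  FIRST(S)={a,b,c,d}  FIRST(A)={b}  FIRST(B)={a,c}  FIRST(C)={d}
iter 2: (no change)
  FIRST(S)={a,b,c,d}  FIRST(A)={b}  FIRST(B)={a,c}  FIRST(C)={d}

Compute FOLLOW by fixpoint:
FOLLOW(S) := {$}
iter 1:
  B→B a C: FOLLOW(B) ⊇ FIRST(a) = {a}; new: +{a}
  B→B a C: FOLLOW(C) ⊇ FOLLOW(B) ⊇ {a}; new: +{a}
  S→A: FOLLOW(A) ⊇ FOLLOW(S) ⊇ {$}; new: +{$}
  S→a C: FOLLOW(C) ⊇ FOLLOW(S) ⊇ {$}; new: +{$}
  S→c B: FOLLOW(B) ⊇ FOLLOW(S) ⊇ {$}; new: +{$}
  FOLLOW[S]={$}  FOLLOW[A]={$}  FOLLOW[B]={$,a}  FOLLOW[C]={$,a}
iter 2: — fixpoint
  FOLLOW[S]={$}  FOLLOW[A]={$}  FOLLOW[B]={$,a}  FOLLOW[C]={$,a}

FOLLOW(B) = ["$", "a"]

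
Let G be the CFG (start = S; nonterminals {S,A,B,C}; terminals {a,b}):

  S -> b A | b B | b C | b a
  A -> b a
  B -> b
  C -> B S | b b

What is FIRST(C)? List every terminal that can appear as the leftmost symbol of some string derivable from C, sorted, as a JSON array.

Compute FIRST by fixpoint:
pass 1:
  A via A→b a: +{b}
  B via B→b: +{b}
  C via C→B S: +{b}
  S via S→b A: +{b}
  FIRST(S)={b}  FIRST(A)={b}  FIRST(B)={b}  FIRST(C)={b}
pass 2: done
  FIRST(S)={b}  FIRST(A)={b}  FIRST(B)={b}  FIRST(C)={b}

FIRST(C) = ["b"]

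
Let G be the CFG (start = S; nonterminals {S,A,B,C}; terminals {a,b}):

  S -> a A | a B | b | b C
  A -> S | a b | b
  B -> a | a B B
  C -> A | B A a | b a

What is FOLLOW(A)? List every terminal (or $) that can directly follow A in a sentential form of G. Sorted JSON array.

Compute FIRST by fixpoint:
pass 1:
  A via A→a b: +{a}
  A via A→b: +{b}
  B via B→a: +{a}
  C via C→A: +{a,b}
  S via S→a A: +{a}
  S via S→b: +{b}
  FIRST[S]={a,b}  FIRST[A]={a,b}  FIRST[B]={a}  FIRST[C]={a,b}
pass 2: (stable)
  FIRST[S]={a,b}  FIRST[A]={a,b}  FIRST[B]={a}  FIRST[C]={a,b}

FOLLOW iteration:
seed FOLLOW(S) with $
pass 1:
  B→a B B: FOLLOW(B) ⊇ FIRST(B) = {a}; new: +{a}
  C→B A a: FOLLOW(B) ⊇ FIRST(A) = {a,b}; new: +{b}
  C→B A a: FOLLOW(A) ⊇ FIRST(a) = {a}; new: +{a}
  S→a A: FOLLOW(A) ⊇ FOLLOW(S) ⊇ {$}; new: +{$}
  S→a B: FOLLOW(B) ⊇ FOLLOW(S) ⊇ {$}; new: +{$}
  S→b C: FOLLOW(C) ⊇ FOLLOW(S) ⊇ {$}; new: +{$}
  S: {$}  A: {$,a}  B: {$,a,b}  C: {$}
pass 2:
  A→S: FOLLOW(S) ⊇ FOLLOW(A) ⊇ {$,a}; new: +{a}
  S→b C: FOLLOW(C) ⊇ FOLLOW(S) ⊇ {$,a}; new: +{a}
  S: {$,a}  A: {$,a}  B: {$,a,b}  C: {$,a}
pass 3: (stable)
  S: {$,a}  A: {$,a}  B: {$,a,b}  C: {$,a}

FOLLOW(A) = ["$", "a"]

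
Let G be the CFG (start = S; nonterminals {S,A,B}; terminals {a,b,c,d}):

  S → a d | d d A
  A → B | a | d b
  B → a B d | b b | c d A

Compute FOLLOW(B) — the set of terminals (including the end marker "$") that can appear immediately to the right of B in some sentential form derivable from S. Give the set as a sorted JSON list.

FIRST sets, iterate to fixpoint:
iter 1:
  A via A→a: +{a}
  A via A→d b: +{d}
  B via B→a B d: +{a}
  B via B→b b: +{b}
  B via B→c d A: +{c}
  S via S→a d: +{a}
  S via S→d d A: +{d}
  FIRST(S)={a,d}  FIRST(A)={a,d}  FIRST(B)={a,b,c}
iter 2:
  A via A→B: +{b,c}
  FIRST(S)={a,d}  FIRST(A)={a,b,c,d}  FIRST(B)={a,b,c}
iter 3: (stable)
  FIRST(S)={a,d}  FIRST(A)={a,b,c,d}  FIRST(B)={a,b,c}

Compute FOLLOW by fixpoint:
initialize: $ ∈ FOLLOW(S)
iter 1:
  B→a B d: FOLLOW(B) ⊇ FIRST(d) = {d}; new: +{d}
  B→c d A: FOLLOW(A) ⊇ FOLLOW(B) ⊇ {d}; new: +{d}
  S→d d A: FOLLOW(A) ⊇ FOLLOW(S) ⊇ {$}; new: +{$}
  S: {$}  A: {$,d}  B: {d}
iter 2:
  A→B: FOLLOW(B) ⊇ FOLLOW(A) ⊇ {$,d}; new: +{$}
  S: {$}  A: {$,d}  B: {$,d}
iter 3: done
  S: {$}  A: {$,d}  B: {$,d}

FOLLOW(B) = ["$", "d"]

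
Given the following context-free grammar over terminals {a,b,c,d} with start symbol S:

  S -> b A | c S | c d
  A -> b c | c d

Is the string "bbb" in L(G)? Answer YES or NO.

CNF form of G:
  S -> T0 A | T1 S | T1 T2
  A -> T0 T1 | T1 T2
  T0 -> b
  T1 -> c
  T2 -> d

Fill CYK table bottom-up:
  [0..0]={T0}  "b"  orig:{}
  [1..1]={T0}  "b"  orig:{}
  [2..2]={T0}  "b"  orig:{}
  [0..1]=∅  "bb"
  [1..2]=∅  "bb"
  [0..2]=∅  "bbb"

S ∉ T[0,2] ⇒ NO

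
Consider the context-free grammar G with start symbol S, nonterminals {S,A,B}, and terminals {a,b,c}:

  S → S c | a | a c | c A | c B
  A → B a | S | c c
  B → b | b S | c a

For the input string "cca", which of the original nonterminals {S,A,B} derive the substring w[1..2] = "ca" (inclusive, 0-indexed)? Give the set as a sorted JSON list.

CNF form of G:
  S -> S T1 | T0 T1 | T1 A | T1 B | a
  A -> B T0 | S T1 | T0 T1 | T1 A | T1 B | T1 T1 | a
  B -> T1 T0 | T2 S | b
  T0 -> a
  T1 -> c
  T2 -> b

CYK fill — only the sub-triangle for w[1..2]:
  [1..1]={T1}  "c"  orig:{}
  [2..2]={A,S,T0}  "a"  orig:{A,S}
  [1..2]={A,B,S}  "ca"

Original NTs in T[1,2] deriving "ca": ["A", "B", "S"]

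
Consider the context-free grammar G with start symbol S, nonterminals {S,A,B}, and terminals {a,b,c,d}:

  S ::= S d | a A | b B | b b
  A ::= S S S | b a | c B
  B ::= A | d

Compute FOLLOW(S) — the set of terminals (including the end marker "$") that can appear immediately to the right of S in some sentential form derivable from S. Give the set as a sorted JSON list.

FIRST iteration:
[1]
  A via A→b a: +{b}
  A via A→c B: +{c}
  B via B→A: +{b,c}
  B via B→d: +{d}
  S via S→a A: +{a}
  S via S→b B: +{b}
  FIRST[S]={a,b}  FIRST[A]={b,c}  FIRST[B]={b,c,d}
[2]
  A via A→S S S: +{a}
  B via B→A: +{a}
  FIRST[S]={a,b}  FIRST[A]={a,b,c}  FIRST[B]={a,b,c,d}
[3] — fixpoint
  FIRST[S]={a,b}  FIRST[A]={a,b,c}  FIRST[B]={a,b,c,d}

Compute FOLLOW by fixpoint:
FOLLOW(S) := {$}
pass 1:
  A→S S S: FOLLOW(S) ⊇ FIRST(S) = {a,b}; new: +{a,b}
  S→S d: FOLLOW(S) ⊇ FIRST(d) = {d}; new: +{d}
  S→a A: FOLLOW(A) ⊇ FOLLOW(S) ⊇ {$,a,b,d}; new: +{$,a,b,d}
  S→b B: FOLLOW(B) ⊇ FOLLOW(S) ⊇ {$,a,b,d}; new: +{$,a,b,d}
  S: {$,a,b,d}  A: {$,a,b,d}  B: {$,a,b,d}
pass 2: (no change)
  S: {$,a,b,d}  A: {$,a,b,d}  B: {$,a,b,d}

FOLLOW(S) = ["$", "a", "b", "d"]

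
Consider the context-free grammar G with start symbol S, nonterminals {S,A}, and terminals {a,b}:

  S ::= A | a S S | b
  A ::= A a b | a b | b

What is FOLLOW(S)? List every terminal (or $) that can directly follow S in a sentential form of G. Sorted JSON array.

FIRST sets, iterate to fixpoint:
pass 1:
  A via A→a b: +{a}
  A via A→b: +{b}
  S via S→A: +{a,b}
  S: {a,b}  A: {a,b}
pass 2: — fixpoint
  S: {a,b}  A: {a,b}

FOLLOW sets:
initialize: $ ∈ FOLLOW(S)
[1]
  A→A a b: FOLLOW(A) ⊇ FIRST(a) = {a}; new: +{a}
  S→A: FOLLOW(A) ⊇ FOLLOW(S) ⊇ {$}; new: +{$}
  S→a S S: FOLLOW(S) ⊇ FIRST(S) = {a,b}; new: +{a,b}
  FOLLOW(S)={$,a,b}  FOLLOW(A)={$,a}
[2]
  S→A: FOLLOW(A) ⊇ FOLLOW(S) ⊇ {$,a,b}; new: +{b}
  FOLLOW(S)={$,a,b}  FOLLOW(A)={$,a,b}
[3] (stable)
  FOLLOW(S)={$,a,b}  FOLLOW(A)={$,a,b}

FOLLOW(S) = ["$", "a", "b"]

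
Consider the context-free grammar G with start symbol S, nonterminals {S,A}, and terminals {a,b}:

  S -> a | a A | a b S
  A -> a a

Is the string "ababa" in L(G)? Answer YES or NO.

Convert to CNF:
  S -> T0 A | T0 X2 | a
  A -> T0 T0
  T0 -> a
  T1 -> b
  X2 -> T1 S

Fill CYK table bottom-up:
  T[0,0] 'a' = {S,T0}  orig:{S}
  T[1,1] 'b' = {T1}  orig:{}
  T[2,2] 'a' = {S,T0}  orig:{S}
  T[3,3] 'b' = {T1}  orig:{}
  T[4,4] 'a' = {S,T0}  orig:{S}
  T[0,1] 'ab' = ∅
  T[1,2] 'ba' = {X2}  orig:{}
  T[2,3] 'ab' = ∅
  T[3,4] 'ba' = {X2}  orig:{}
  T[0,2] 'aba' = {S}
  T[1,3] 'bab' = ∅
  T[2,4] 'aba' = {S}
  T[0,3] 'abab' = ∅
  T[1,4] 'baba' = {X2}  orig:{}
  T[0,4] 'ababa' = {S}

S ∈ T[0,4] ⇒ YES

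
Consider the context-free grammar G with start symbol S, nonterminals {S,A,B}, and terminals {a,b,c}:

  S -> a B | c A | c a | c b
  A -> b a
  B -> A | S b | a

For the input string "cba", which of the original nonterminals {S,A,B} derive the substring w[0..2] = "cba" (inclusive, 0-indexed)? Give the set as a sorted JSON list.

CNF form of G:
  S -> T1 B | T2 A | T2 T0 | T2 T1
  A -> T0 T1
  B -> S T0 | T0 T1 | a
  T0 -> b
  T1 -> a
  T2 -> c

Fill CYK table bottom-up, restricted to cells inside w[0..2]:
  [0..0]={T2}  "c"  orig:{}
  [1..1]={T0}  "b"  orig:{}
  [2..2]={B,T1}  "a"  orig:{B}
  [0..1]={S}  "cb"
  [1..2]={A,B}  "ba"
  [0..2]={S}  "cba"

Original NTs in T[0,2] deriving "cba": ["S"]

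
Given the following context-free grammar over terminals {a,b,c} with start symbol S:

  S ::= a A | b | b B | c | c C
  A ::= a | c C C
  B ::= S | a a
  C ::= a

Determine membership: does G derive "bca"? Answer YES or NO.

CNF form of G:
  S -> T0 C | T1 A | T2 B | b | c
  A -> T0 X3 | a
  B -> T0 C | T1 A | T1 T1 | T2 B | b | c
  C -> a
  T0 -> c
  T1 -> a
  T2 -> b
  X3 -> C C

CYK fill:
  [0..0]={B,S,T2}  "b"  orig:{B,S}
  [1..1]={B,S,T0}  "c"  orig:{B,S}
  [2..2]={A,C,T1}  "a"  orig:{A,C}
  [0..1]={B,S}  "bc"
  [1..2]={B,S}  "ca"
  [0..2]={B,S}  "bca"

S ∈ T[0,2] ⇒ YES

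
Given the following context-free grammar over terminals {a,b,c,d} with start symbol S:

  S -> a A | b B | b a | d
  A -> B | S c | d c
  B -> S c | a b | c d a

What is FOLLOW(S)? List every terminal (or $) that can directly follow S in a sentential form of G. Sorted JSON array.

FIRST iteration:
round 1:
  A via A→d c: +{d}
  B via B→a b: +{a}
  B via B→c d a: +{c}
  S via S→a A: +{a}
  S via S→b B: +{b}
  S via S→d: +{d}
  FIRST(S)={a,b,d}  FIRST(A)={d}  FIRST(B)={a,c}
round 2:
  A via A→B: +{a,c}
  A via A→S c: +{b}
  B via B→S c: +{b,d}
  FIRST(S)={a,b,d}  FIRST(A)={a,b,c,d}  FIRST(B)={a,b,c,d}
round 3: done
  FIRST(S)={a,b,d}  FIRST(A)={a,b,c,d}  FIRST(B)={a,b,c,d}

Compute FOLLOW by fixpoint:
seed FOLLOW(S) with $
round 1:
  A→S c: FOLLOW(S) ⊇ FIRST(c) = {c}; new: +{c}
  S→a A: FOLLOW(A) ⊇ FOLLOW(S) ⊇ {$,c}; new: +{$,c}
  S→b B: FOLLOW(B) ⊇ FOLLOW(S) ⊇ {$,c}; new: +{$,c}
  FOLLOW(S)={$,c}  FOLLOW(A)={$,c}  FOLLOW(B)={$,c}
round 2: done
  FOLLOW(S)={$,c}  FOLLOW(A)={$,c}  FOLLOW(B)={$,c}

FOLLOW(S) = ["$", "c"]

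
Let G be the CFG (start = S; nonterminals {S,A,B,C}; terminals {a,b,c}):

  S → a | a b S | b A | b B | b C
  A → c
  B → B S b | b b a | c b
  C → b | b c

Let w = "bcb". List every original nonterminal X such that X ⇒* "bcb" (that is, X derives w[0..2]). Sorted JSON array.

Convert to CNF:
  S -> T0 A | T0 B | T0 C | T1 X5 | a
  A -> c
  B -> B X3 | T0 X4 | T2 T0
  C -> T0 T2 | b
  T0 -> b
  T1 -> a
  T2 -> c
  X3 -> S T0
  X4 -> T0 T1
  X5 -> T0 S

Fill CYK table bottom-up, restricted to cells inside w[0..2]:
  cell(0,0) b: {C,T0}  orig:{C}
  cell(1,1) c: {A,T2}  orig:{A}
  cell(2,2) b: {C,T0}  orig:{C}
  cell(0,1) bc: {C,S}
  cell(1,2) cb: {B}
  cell(0,2) bcb: {S,X3}  orig:{S}

Original NTs in T[0,2] deriving "bcb": ["S"]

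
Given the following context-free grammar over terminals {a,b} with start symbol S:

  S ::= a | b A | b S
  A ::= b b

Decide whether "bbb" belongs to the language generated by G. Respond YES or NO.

Convert to CNF:
  S -> T0 A | T0 S | a
  A -> T0 T0
  T0 -> b

Fill CYK table bottom-up:
  cell(0,0) b: {T0}  orig:{}
  cell(1,1) b: {T0}  orig:{}
  cell(2,2) b: {T0}  orig:{}
  cell(0,1) bb: {A}
  cell(1,2) bb: {A}
  cell(0,2) bbb: {S}

S ∈ T[0,2] ⇒ YES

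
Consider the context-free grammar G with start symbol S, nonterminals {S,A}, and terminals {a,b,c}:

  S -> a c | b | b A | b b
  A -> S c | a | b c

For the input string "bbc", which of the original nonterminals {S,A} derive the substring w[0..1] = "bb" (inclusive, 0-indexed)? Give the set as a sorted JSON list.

Convert to CNF:
  S -> T1 A | T1 T1 | T2 T0 | b
  A -> S T0 | T1 T0 | a
  T0 -> c
  T1 -> b
  T2 -> a

CYK table (by increasing span) (cells [i..j] with 0 ≤ i ≤ j ≤ 1 only):
  T[0,0] 'b' = {S,T1}  orig:{S}
  T[1,1] 'b' = {S,T1}  orig:{S}
  T[0,1] 'bb' = {S}

Original NTs in T[0,1] deriving "bb": ["S"]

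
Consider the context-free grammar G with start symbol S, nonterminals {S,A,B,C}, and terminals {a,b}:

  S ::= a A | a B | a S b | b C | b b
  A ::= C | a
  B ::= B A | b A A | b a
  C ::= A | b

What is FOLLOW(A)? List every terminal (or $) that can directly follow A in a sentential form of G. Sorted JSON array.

FIRST iteration:
round 1:
  A via A→a: +{a}
  B via B→b A A: +{b}
  C via C→A: +{a}
  C via C→b: +{b}
  S via S→a A: +{a}
  S via S→b C: +{b}
  FIRST[S]={a,b}  FIRST[A]={a}  FIRST[B]={b}  FIRST[C]={a,b}
round 2:
  A via A→C: +{b}
  FIRST[S]={a,b}  FIRST[A]={a,b}  FIRST[B]={b}  FIRST[C]={a,b}
round 3: — fixpoint
  FIRST[S]={a,b}  FIRST[A]={a,b}  FIRST[B]={b}  FIRST[C]={a,b}

Compute FOLLOW by fixpoint:
seed FOLLOW(S) with $
[1]
  B→B A: FOLLOW(B) ⊇ FIRST(A) = {a,b}; new: +{a,b}
  B→B A: FOLLOW(A) ⊇ FOLLOW(B) ⊇ {a,b}; new: +{a,b}
  S→a A: FOLLOW(A) ⊇ FOLLOW(S) ⊇ {$}; new: +{$}
  S→a B: FOLLOW(B) ⊇ FOLLOW(S) ⊇ {$}; new: +{$}
  S→a S b: FOLLOW(S) ⊇ FIRST(b) = {b}; new: +{b}
  S→b C: FOLLOW(C) ⊇ FOLLOW(S) ⊇ {$,b}; new: +{$,b}
  S: {$,b}  A: {$,a,b}  B: {$,a,b}  C: {$,b}
[2]
  A→C: FOLLOW(C) ⊇ FOLLOW(A) ⊇ {$,a,b}; new: +{a}
  S: {$,b}  A: {$,a,b}  B: {$,a,b}  C: {$,a,b}
[3] (stable)
  S: {$,b}  A: {$,a,b}  B: {$,a,b}  C: {$,a,b}

FOLLOW(A) = ["$", "a", "b"]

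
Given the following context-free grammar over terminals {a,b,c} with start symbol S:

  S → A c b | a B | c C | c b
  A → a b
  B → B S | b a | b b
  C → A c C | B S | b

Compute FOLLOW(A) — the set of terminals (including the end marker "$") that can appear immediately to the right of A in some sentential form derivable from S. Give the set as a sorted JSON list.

FIRST sets, iterate to fixpoint:
pass 1:
  A via A→a b: +{a}
  B via B→b a: +{b}
  C via C→A c C: +{a}
  C via C→B S: +{b}
  S via S→A c b: +{a}
  S via S→c C: +{c}
  FIRST(S)={a,c}  FIRST(A)={a}  FIRST(B)={b}  FIRST(C)={a,b}
pass 2: (no change)
  FIRST(S)={a,c}  FIRST(A)={a}  FIRST(B)={b}  FIRST(C)={a,b}

FOLLOW iteration:
FOLLOW(S) := {$}
round 1:
  B→B S: FOLLOW(B) ⊇ FIRST(S) = {a,c}; new: +{a,c}
  B→B S: FOLLOW(S) ⊇ FOLLOW(B) ⊇ {a,c}; new: +{a,c}
  C→A c C: FOLLOW(A) ⊇ FIRST(c) = {c}; new: +{c}
  S→a B: FOLLOW(B) ⊇ FOLLOW(S) ⊇ {$,a,c}; new: +{$}
  S→c C: FOLLOW(C) ⊇ FOLLOW(S) ⊇ {$,a,c}; new: +{$,a,c}
  FOLLOW(S)={$,a,c}  FOLLOW(A)={c}  FOLLOW(B)={$,a,c}  FOLLOW(C)={$,a,c}
round 2: done
  FOLLOW(S)={$,a,c}  FOLLOW(A)={c}  FOLLOW(B)={$,a,c}  FOLLOW(C)={$,a,c}

FOLLOW(A) = ["c"]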